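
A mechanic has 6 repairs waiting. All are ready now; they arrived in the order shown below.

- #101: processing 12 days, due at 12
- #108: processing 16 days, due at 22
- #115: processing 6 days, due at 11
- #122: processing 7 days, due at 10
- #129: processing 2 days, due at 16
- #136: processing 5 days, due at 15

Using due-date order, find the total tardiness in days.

72

EDD (increasing due date): #122 #115 #101 #136 #129 #108.
#122: 0→7, due 10, tardiness 0
#115: 7→13, due 11, tardiness 2
#101: 13→25, due 12, tardiness 13
#136: 25→30, due 15, tardiness 15
#129: 30→32, due 16, tardiness 16
#108: 32→48, due 22, tardiness 26
Sum = 0+2+13+15+16+26 = 72.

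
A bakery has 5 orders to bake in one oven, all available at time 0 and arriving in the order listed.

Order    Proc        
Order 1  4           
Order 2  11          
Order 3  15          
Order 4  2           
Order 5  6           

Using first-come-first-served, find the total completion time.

119

FIFO (arrival order): Order 1 Order 2 Order 3 Order 4 Order 5.
Order 1: 0→4
Order 2: 4→15
Order 3: 15→30
Order 4: 30→32
Order 5: 32→38
Sum = 4+15+30+32+38 = 119.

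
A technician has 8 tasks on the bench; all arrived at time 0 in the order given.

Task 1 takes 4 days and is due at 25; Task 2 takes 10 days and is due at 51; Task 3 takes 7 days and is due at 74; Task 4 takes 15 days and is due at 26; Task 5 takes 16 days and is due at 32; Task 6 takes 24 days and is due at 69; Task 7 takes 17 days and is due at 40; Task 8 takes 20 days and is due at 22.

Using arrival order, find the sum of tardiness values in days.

FIFO (arrival order): Task 1 Task 2 Task 3 Task 4 Task 5 Task 6 Task 7 Task 8.
Task 1: 0→4, due 25, tardiness 0
Task 2: 4→14, due 51, tardiness 0
Task 3: 14→21, due 74, tardiness 0
Task 4: 21→36, due 26, tardiness 10
Task 5: 36→52, due 32, tardiness 20
Task 6: 52→76, due 69, tardiness 7
Task 7: 76→93, due 40, tardiness 53
Task 8: 93→113, due 22, tardiness 91
Sum = 0+0+0+10+20+7+53+91 = 181.

181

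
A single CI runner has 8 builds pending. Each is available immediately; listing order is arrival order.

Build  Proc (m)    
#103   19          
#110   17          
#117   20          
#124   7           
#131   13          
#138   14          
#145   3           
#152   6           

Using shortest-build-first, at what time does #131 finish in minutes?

SPT (increasing processing time): #145 #152 #124 #131 #138 #110 #103 #117.
#145: 0→3
#152: 3→9
#124: 9→16
#131: 16→29

29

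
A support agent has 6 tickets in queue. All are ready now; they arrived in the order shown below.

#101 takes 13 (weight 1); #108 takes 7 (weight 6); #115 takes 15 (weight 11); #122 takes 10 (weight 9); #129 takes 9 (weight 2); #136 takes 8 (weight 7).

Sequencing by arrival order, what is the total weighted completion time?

FIFO (arrival order): #101 #108 #115 #122 #129 #136.
#101: finishes 13, weight 1, w·C = 13
#108: finishes 20, weight 6, w·C = 120
#115: finishes 35, weight 11, w·C = 385
#122: finishes 45, weight 9, w·C = 405
#129: finishes 54, weight 2, w·C = 108
#136: finishes 62, weight 7, w·C = 434
Sum = 13+120+385+405+108+434 = 1465.

1465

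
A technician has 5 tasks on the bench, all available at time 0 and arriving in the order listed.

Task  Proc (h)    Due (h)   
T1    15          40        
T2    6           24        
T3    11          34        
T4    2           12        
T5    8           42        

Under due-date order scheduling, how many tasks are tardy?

EDD (increasing due date): T4 T2 T3 T1 T5.
T4: 0→2, due 12, tardiness 0
T2: 2→8, due 24, tardiness 0
T3: 8→19, due 34, tardiness 0
T1: 19→34, due 40, tardiness 0
T5: 34→42, due 42, tardiness 0
Late tasks: 0.

0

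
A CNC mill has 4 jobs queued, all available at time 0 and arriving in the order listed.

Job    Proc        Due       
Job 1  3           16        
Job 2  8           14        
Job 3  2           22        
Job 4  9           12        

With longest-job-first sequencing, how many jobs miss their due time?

2

LPT (decreasing processing time): Job 4 Job 2 Job 1 Job 3.
Job 4: 0→9, due 12, tardiness 0
Job 2: 9→17, due 14, tardiness 3
Job 1: 17→20, due 16, tardiness 4
Job 3: 20→22, due 22, tardiness 0
Late jobs: 2.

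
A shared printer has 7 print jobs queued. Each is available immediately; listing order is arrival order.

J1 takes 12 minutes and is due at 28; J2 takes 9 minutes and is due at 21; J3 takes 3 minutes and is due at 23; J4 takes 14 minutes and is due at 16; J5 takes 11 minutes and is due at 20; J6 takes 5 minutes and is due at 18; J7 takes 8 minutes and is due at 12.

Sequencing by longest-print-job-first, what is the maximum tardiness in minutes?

42

LPT (decreasing processing time): J4 J1 J5 J2 J7 J6 J3.
J4: 0→14, due 16, tardiness 0
J1: 14→26, due 28, tardiness 0
J5: 26→37, due 20, tardiness 17
J2: 37→46, due 21, tardiness 25
J7: 46→54, due 12, tardiness 42
J6: 54→59, due 18, tardiness 41
J3: 59→62, due 23, tardiness 39
Maximum = 42.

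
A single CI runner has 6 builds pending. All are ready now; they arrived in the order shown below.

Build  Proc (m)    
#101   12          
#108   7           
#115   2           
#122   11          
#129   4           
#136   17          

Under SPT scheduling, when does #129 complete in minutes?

6

SPT (increasing processing time): #115 #129 #108 #122 #101 #136.
#115: 0→2
#129: 2→6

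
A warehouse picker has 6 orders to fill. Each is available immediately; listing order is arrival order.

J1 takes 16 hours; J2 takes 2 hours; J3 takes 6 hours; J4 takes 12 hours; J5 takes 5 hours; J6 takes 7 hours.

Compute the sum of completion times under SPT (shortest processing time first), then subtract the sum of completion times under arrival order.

-61

SPT (increasing processing time): J2 J5 J3 J6 J4 J1.
J2: 0→2
J5: 2→7
J3: 7→13
J6: 13→20
J4: 20→32
J1: 32→48
Sum = 2+7+13+20+32+48 = 122.
FIFO (arrival order): J1 J2 J3 J4 J5 J6.
J1: 0→16
J2: 16→18
J3: 18→24
J4: 24→36
J5: 36→41
J6: 41→48
Sum = 16+18+24+36+41+48 = 183.
Difference = 122 − 183 = -61.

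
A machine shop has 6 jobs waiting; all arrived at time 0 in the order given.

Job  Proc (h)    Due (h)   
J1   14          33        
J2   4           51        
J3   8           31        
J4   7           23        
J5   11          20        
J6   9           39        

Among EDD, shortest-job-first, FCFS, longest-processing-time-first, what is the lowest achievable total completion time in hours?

154

EDD (increasing due date): J5 J4 J3 J1 J6 J2.
J5: 0→11
J4: 11→18
J3: 18→26
J1: 26→40
J6: 40→49
J2: 49→53
Sum = 11+18+26+40+49+53 = 197.
SPT (increasing processing time): J2 J4 J3 J6 J5 J1.
J2: 0→4
J4: 4→11
J3: 11→19
J6: 19→28
J5: 28→39
J1: 39→53
Sum = 4+11+19+28+39+53 = 154.
FIFO (arrival order): J1 J2 J3 J4 J5 J6.
J1: 0→14
J2: 14→18
J3: 18→26
J4: 26→33
J5: 33→44
J6: 44→53
Sum = 14+18+26+33+44+53 = 188.
LPT (decreasing processing time): J1 J5 J6 J3 J4 J2.
J1: 0→14
J5: 14→25
J6: 25→34
J3: 34→42
J4: 42→49
J2: 49→53
Sum = 14+25+34+42+49+53 = 217.
EDD 197, SPT 154, FIFO 188, LPT 217 → minimum 154.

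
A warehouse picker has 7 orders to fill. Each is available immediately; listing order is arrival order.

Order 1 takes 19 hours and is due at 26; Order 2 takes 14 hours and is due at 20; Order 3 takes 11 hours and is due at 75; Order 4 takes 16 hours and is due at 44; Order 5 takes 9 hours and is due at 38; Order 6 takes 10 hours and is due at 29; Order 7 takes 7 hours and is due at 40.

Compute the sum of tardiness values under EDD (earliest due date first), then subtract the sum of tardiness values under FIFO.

EDD (increasing due date): Order 2 Order 1 Order 6 Order 5 Order 7 Order 4 Order 3.
Order 2: 0→14, due 20, tardiness 0
Order 1: 14→33, due 26, tardiness 7
Order 6: 33→43, due 29, tardiness 14
Order 5: 43→52, due 38, tardiness 14
Order 7: 52→59, due 40, tardiness 19
Order 4: 59→75, due 44, tardiness 31
Order 3: 75→86, due 75, tardiness 11
Sum = 0+7+14+14+19+31+11 = 96.
FIFO (arrival order): Order 1 Order 2 Order 3 Order 4 Order 5 Order 6 Order 7.
Order 1: 0→19, due 26, tardiness 0
Order 2: 19→33, due 20, tardiness 13
Order 3: 33→44, due 75, tardiness 0
Order 4: 44→60, due 44, tardiness 16
Order 5: 60→69, due 38, tardiness 31
Order 6: 69→79, due 29, tardiness 50
Order 7: 79→86, due 40, tardiness 46
Sum = 0+13+0+16+31+50+46 = 156.
Difference = 96 − 156 = -60.

-60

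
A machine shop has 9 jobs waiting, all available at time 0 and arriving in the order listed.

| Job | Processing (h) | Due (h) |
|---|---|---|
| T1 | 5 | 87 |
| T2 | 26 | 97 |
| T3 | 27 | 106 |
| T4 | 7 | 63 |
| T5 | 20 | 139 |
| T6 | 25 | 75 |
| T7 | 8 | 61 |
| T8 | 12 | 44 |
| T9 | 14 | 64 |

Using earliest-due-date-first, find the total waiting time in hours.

EDD (increasing due date): T8 T7 T4 T9 T6 T1 T2 T3 T5.
T8: waits 0, runs 0→12
T7: waits 12, runs 12→20
T4: waits 20, runs 20→27
T9: waits 27, runs 27→41
T6: waits 41, runs 41→66
T1: waits 66, runs 66→71
T2: waits 71, runs 71→97
T3: waits 97, runs 97→124
T5: waits 124, runs 124→144
Sum = 0+12+20+27+41+66+71+97+124 = 458.

458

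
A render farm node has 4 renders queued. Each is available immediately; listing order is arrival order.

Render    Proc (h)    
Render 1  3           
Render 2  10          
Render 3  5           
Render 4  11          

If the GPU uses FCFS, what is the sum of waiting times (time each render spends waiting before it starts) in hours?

FIFO (arrival order): Render 1 Render 2 Render 3 Render 4.
Render 1: waits 0, runs 0→3
Render 2: waits 3, runs 3→13
Render 3: waits 13, runs 13→18
Render 4: waits 18, runs 18→29
Sum = 0+3+13+18 = 34.

34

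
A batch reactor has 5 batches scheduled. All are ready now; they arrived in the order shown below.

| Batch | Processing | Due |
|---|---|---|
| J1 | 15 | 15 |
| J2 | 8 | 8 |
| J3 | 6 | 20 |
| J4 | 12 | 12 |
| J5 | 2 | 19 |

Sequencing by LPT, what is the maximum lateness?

27

LPT (decreasing processing time): J1 J4 J2 J3 J5.
J1: 0→15, due 15, lateness 0
J4: 15→27, due 12, lateness 15
J2: 27→35, due 8, lateness 27
J3: 35→41, due 20, lateness 21
J5: 41→43, due 19, lateness 24
Maximum = 27.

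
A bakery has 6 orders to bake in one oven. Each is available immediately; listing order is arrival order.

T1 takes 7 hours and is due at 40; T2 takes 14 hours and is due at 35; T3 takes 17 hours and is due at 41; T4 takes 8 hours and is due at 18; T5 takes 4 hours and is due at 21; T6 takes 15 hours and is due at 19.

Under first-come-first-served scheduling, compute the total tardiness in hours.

103

FIFO (arrival order): T1 T2 T3 T4 T5 T6.
T1: 0→7, due 40, tardiness 0
T2: 7→21, due 35, tardiness 0
T3: 21→38, due 41, tardiness 0
T4: 38→46, due 18, tardiness 28
T5: 46→50, due 21, tardiness 29
T6: 50→65, due 19, tardiness 46
Sum = 0+0+0+28+29+46 = 103.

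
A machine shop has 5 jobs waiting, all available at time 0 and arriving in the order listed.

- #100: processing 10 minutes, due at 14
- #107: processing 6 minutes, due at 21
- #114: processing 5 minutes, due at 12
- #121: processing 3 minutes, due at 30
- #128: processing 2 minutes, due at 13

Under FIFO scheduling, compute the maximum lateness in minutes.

FIFO (arrival order): #100 #107 #114 #121 #128.
#100: 0→10, due 14, lateness -4
#107: 10→16, due 21, lateness -5
#114: 16→21, due 12, lateness 9
#121: 21→24, due 30, lateness -6
#128: 24→26, due 13, lateness 13
Maximum = 13.

13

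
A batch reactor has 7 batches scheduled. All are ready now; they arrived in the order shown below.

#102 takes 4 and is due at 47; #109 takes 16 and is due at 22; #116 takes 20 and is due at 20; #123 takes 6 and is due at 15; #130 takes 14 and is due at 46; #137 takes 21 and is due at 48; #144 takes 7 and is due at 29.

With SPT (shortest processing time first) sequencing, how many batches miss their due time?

SPT (increasing processing time): #102 #123 #144 #130 #109 #116 #137.
#102: 0→4, due 47, tardiness 0
#123: 4→10, due 15, tardiness 0
#144: 10→17, due 29, tardiness 0
#130: 17→31, due 46, tardiness 0
#109: 31→47, due 22, tardiness 25
#116: 47→67, due 20, tardiness 47
#137: 67→88, due 48, tardiness 40
Late batches: 3.

3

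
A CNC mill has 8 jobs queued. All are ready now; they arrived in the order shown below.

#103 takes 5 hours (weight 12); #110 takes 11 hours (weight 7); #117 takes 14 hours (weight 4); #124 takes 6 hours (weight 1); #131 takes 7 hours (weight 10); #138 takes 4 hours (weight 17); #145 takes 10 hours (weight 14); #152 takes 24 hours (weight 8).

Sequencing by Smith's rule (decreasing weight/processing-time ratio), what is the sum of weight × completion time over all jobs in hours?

1828

WSPT (decreasing weight/processing-time ratio): #138 #103 #131 #145 #110 #152 #117 #124.
#138: finishes 4, weight 17, w·C = 68
#103: finishes 9, weight 12, w·C = 108
#131: finishes 16, weight 10, w·C = 160
#145: finishes 26, weight 14, w·C = 364
#110: finishes 37, weight 7, w·C = 259
#152: finishes 61, weight 8, w·C = 488
#117: finishes 75, weight 4, w·C = 300
#124: finishes 81, weight 1, w·C = 81
Sum = 68+108+160+364+259+488+300+81 = 1828.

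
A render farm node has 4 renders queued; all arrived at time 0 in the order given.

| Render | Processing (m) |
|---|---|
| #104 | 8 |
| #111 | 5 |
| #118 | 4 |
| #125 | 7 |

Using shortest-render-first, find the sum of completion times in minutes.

SPT (increasing processing time): #118 #111 #125 #104.
#118: 0→4
#111: 4→9
#125: 9→16
#104: 16→24
Sum = 4+9+16+24 = 53.

53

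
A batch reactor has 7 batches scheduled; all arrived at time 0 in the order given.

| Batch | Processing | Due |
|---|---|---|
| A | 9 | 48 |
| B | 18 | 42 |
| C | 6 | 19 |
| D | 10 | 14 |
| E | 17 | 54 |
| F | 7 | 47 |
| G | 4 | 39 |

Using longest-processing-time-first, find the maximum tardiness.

LPT (decreasing processing time): B E D A F C G.
B: 0→18, due 42, tardiness 0
E: 18→35, due 54, tardiness 0
D: 35→45, due 14, tardiness 31
A: 45→54, due 48, tardiness 6
F: 54→61, due 47, tardiness 14
C: 61→67, due 19, tardiness 48
G: 67→71, due 39, tardiness 32
Maximum = 48.

48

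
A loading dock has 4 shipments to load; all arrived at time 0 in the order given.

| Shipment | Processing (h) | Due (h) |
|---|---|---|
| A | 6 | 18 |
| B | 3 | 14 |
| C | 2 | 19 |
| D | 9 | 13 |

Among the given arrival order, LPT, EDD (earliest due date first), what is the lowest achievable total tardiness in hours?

FIFO (arrival order): A B C D.
A: 0→6, due 18, tardiness 0
B: 6→9, due 14, tardiness 0
C: 9→11, due 19, tardiness 0
D: 11→20, due 13, tardiness 7
Sum = 0+0+0+7 = 7.
LPT (decreasing processing time): D A B C.
D: 0→9, due 13, tardiness 0
A: 9→15, due 18, tardiness 0
B: 15→18, due 14, tardiness 4
C: 18→20, due 19, tardiness 1
Sum = 0+0+4+1 = 5.
EDD (increasing due date): D B A C.
D: 0→9, due 13, tardiness 0
B: 9→12, due 14, tardiness 0
A: 12→18, due 18, tardiness 0
C: 18→20, due 19, tardiness 1
Sum = 0+0+0+1 = 1.
FIFO 7, LPT 5, EDD 1 → minimum 1.

1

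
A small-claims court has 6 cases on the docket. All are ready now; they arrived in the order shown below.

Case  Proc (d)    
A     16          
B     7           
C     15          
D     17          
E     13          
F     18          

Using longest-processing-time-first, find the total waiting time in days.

LPT (decreasing processing time): F D A C E B.
F: waits 0, runs 0→18
D: waits 18, runs 18→35
A: waits 35, runs 35→51
C: waits 51, runs 51→66
E: waits 66, runs 66→79
B: waits 79, runs 79→86
Sum = 0+18+35+51+66+79 = 249.

249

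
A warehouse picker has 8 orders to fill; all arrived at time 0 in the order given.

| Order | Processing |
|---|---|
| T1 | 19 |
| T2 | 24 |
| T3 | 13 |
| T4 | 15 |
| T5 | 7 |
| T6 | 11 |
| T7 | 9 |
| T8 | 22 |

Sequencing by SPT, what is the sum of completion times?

SPT (increasing processing time): T5 T7 T6 T3 T4 T1 T8 T2.
T5: 0→7
T7: 7→16
T6: 16→27
T3: 27→40
T4: 40→55
T1: 55→74
T8: 74→96
T2: 96→120
Sum = 7+16+27+40+55+74+96+120 = 435.

435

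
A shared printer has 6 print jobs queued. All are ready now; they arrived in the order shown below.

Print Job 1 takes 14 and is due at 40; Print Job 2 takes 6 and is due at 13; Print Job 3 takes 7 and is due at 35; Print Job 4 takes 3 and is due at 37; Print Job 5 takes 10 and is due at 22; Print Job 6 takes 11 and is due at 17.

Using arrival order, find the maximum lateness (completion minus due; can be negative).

34

FIFO (arrival order): Print Job 1 Print Job 2 Print Job 3 Print Job 4 Print Job 5 Print Job 6.
Print Job 1: 0→14, due 40, lateness -26
Print Job 2: 14→20, due 13, lateness 7
Print Job 3: 20→27, due 35, lateness -8
Print Job 4: 27→30, due 37, lateness -7
Print Job 5: 30→40, due 22, lateness 18
Print Job 6: 40→51, due 17, lateness 34
Maximum = 34.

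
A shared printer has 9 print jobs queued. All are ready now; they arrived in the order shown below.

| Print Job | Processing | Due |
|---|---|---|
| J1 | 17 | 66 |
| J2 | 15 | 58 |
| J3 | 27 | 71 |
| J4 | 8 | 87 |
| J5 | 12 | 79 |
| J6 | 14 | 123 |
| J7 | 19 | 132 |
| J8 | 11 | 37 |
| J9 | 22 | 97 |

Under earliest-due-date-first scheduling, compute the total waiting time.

EDD (increasing due date): J8 J2 J1 J3 J5 J4 J9 J6 J7.
J8: waits 0, runs 0→11
J2: waits 11, runs 11→26
J1: waits 26, runs 26→43
J3: waits 43, runs 43→70
J5: waits 70, runs 70→82
J4: waits 82, runs 82→90
J9: waits 90, runs 90→112
J6: waits 112, runs 112→126
J7: waits 126, runs 126→145
Sum = 0+11+26+43+70+82+90+112+126 = 560.

560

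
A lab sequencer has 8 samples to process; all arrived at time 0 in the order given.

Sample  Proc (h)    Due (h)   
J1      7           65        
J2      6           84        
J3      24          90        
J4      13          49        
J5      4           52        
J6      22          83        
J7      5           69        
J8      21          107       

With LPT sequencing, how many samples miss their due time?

5

LPT (decreasing processing time): J3 J6 J8 J4 J1 J2 J7 J5.
J3: 0→24, due 90, tardiness 0
J6: 24→46, due 83, tardiness 0
J8: 46→67, due 107, tardiness 0
J4: 67→80, due 49, tardiness 31
J1: 80→87, due 65, tardiness 22
J2: 87→93, due 84, tardiness 9
J7: 93→98, due 69, tardiness 29
J5: 98→102, due 52, tardiness 50
Late samples: 5.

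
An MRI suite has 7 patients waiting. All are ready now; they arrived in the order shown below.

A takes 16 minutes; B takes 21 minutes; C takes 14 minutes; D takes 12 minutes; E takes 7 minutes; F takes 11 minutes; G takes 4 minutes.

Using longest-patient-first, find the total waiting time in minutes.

327

LPT (decreasing processing time): B A C D F E G.
B: waits 0, runs 0→21
A: waits 21, runs 21→37
C: waits 37, runs 37→51
D: waits 51, runs 51→63
F: waits 63, runs 63→74
E: waits 74, runs 74→81
G: waits 81, runs 81→85
Sum = 0+21+37+51+63+74+81 = 327.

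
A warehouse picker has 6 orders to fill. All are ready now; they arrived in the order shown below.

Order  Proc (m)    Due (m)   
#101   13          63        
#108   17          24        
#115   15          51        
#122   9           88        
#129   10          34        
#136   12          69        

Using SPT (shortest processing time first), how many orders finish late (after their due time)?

2

SPT (increasing processing time): #122 #129 #136 #101 #115 #108.
#122: 0→9, due 88, tardiness 0
#129: 9→19, due 34, tardiness 0
#136: 19→31, due 69, tardiness 0
#101: 31→44, due 63, tardiness 0
#115: 44→59, due 51, tardiness 8
#108: 59→76, due 24, tardiness 52
Late orders: 2.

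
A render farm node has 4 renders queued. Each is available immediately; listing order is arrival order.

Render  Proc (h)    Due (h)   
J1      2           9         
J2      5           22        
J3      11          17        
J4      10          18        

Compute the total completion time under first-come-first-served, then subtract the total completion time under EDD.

FIFO (arrival order): J1 J2 J3 J4.
J1: 0→2
J2: 2→7
J3: 7→18
J4: 18→28
Sum = 2+7+18+28 = 55.
EDD (increasing due date): J1 J3 J4 J2.
J1: 0→2
J3: 2→13
J4: 13→23
J2: 23→28
Sum = 2+13+23+28 = 66.
Difference = 55 − 66 = -11.

-11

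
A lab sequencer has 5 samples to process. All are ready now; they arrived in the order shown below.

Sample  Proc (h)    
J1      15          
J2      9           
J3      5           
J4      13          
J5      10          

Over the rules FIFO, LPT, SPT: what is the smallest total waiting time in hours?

80

FIFO (arrival order): J1 J2 J3 J4 J5.
J1: waits 0, runs 0→15
J2: waits 15, runs 15→24
J3: waits 24, runs 24→29
J4: waits 29, runs 29→42
J5: waits 42, runs 42→52
Sum = 0+15+24+29+42 = 110.
LPT (decreasing processing time): J1 J4 J5 J2 J3.
J1: waits 0, runs 0→15
J4: waits 15, runs 15→28
J5: waits 28, runs 28→38
J2: waits 38, runs 38→47
J3: waits 47, runs 47→52
Sum = 0+15+28+38+47 = 128.
SPT (increasing processing time): J3 J2 J5 J4 J1.
J3: waits 0, runs 0→5
J2: waits 5, runs 5→14
J5: waits 14, runs 14→24
J4: waits 24, runs 24→37
J1: waits 37, runs 37→52
Sum = 0+5+14+24+37 = 80.
FIFO 110, LPT 128, SPT 80 → minimum 80.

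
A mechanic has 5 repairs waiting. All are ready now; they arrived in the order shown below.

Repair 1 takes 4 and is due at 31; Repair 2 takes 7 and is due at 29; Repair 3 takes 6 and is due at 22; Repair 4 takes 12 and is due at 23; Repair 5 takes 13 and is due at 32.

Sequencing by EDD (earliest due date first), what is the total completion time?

EDD (increasing due date): Repair 3 Repair 4 Repair 2 Repair 1 Repair 5.
Repair 3: 0→6
Repair 4: 6→18
Repair 2: 18→25
Repair 1: 25→29
Repair 5: 29→42
Sum = 6+18+25+29+42 = 120.

120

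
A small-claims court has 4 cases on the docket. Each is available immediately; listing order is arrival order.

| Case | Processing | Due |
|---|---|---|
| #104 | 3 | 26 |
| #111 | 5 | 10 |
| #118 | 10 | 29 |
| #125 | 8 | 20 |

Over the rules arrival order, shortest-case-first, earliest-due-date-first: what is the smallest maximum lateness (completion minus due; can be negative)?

-3

FIFO (arrival order): #104 #111 #118 #125.
#104: 0→3, due 26, lateness -23
#111: 3→8, due 10, lateness -2
#118: 8→18, due 29, lateness -11
#125: 18→26, due 20, lateness 6
Maximum = 6.
SPT (increasing processing time): #104 #111 #125 #118.
#104: 0→3, due 26, lateness -23
#111: 3→8, due 10, lateness -2
#125: 8→16, due 20, lateness -4
#118: 16→26, due 29, lateness -3
Maximum = -2.
EDD (increasing due date): #111 #125 #104 #118.
#111: 0→5, due 10, lateness -5
#125: 5→13, due 20, lateness -7
#104: 13→16, due 26, lateness -10
#118: 16→26, due 29, lateness -3
Maximum = -3.
FIFO 6, SPT -2, EDD -3 → minimum -3.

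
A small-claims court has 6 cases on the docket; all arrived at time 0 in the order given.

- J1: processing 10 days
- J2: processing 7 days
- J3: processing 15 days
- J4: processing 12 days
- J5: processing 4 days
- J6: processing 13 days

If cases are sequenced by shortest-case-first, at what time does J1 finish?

21

SPT (increasing processing time): J5 J2 J1 J4 J6 J3.
J5: 0→4
J2: 4→11
J1: 11→21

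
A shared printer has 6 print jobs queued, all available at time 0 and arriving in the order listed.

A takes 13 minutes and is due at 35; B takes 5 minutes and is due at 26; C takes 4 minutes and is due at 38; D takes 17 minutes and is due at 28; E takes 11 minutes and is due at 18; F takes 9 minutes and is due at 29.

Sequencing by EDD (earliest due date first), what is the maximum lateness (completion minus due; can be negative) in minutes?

21

EDD (increasing due date): E B D F A C.
E: 0→11, due 18, lateness -7
B: 11→16, due 26, lateness -10
D: 16→33, due 28, lateness 5
F: 33→42, due 29, lateness 13
A: 42→55, due 35, lateness 20
C: 55→59, due 38, lateness 21
Maximum = 21.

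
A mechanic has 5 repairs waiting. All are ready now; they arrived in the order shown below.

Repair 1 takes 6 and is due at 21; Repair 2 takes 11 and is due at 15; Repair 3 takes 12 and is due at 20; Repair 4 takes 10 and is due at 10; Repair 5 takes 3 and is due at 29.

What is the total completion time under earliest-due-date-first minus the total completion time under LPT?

EDD (increasing due date): Repair 4 Repair 2 Repair 3 Repair 1 Repair 5.
Repair 4: 0→10
Repair 2: 10→21
Repair 3: 21→33
Repair 1: 33→39
Repair 5: 39→42
Sum = 10+21+33+39+42 = 145.
LPT (decreasing processing time): Repair 3 Repair 2 Repair 4 Repair 1 Repair 5.
Repair 3: 0→12
Repair 2: 12→23
Repair 4: 23→33
Repair 1: 33→39
Repair 5: 39→42
Sum = 12+23+33+39+42 = 149.
Difference = 145 − 149 = -4.

-4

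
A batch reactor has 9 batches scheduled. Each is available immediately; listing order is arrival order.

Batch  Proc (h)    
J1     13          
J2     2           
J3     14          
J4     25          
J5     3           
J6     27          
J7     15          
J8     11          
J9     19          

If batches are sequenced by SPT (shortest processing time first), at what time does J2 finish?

2

SPT (increasing processing time): J2 J5 J8 J1 J3 J7 J9 J4 J6.
J2: 0→2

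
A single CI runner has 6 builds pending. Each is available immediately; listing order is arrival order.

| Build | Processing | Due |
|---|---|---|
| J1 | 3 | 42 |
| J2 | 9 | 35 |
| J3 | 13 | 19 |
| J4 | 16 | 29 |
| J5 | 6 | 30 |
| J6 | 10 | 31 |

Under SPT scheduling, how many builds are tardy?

SPT (increasing processing time): J1 J5 J2 J6 J3 J4.
J1: 0→3, due 42, tardiness 0
J5: 3→9, due 30, tardiness 0
J2: 9→18, due 35, tardiness 0
J6: 18→28, due 31, tardiness 0
J3: 28→41, due 19, tardiness 22
J4: 41→57, due 29, tardiness 28
Late builds: 2.

2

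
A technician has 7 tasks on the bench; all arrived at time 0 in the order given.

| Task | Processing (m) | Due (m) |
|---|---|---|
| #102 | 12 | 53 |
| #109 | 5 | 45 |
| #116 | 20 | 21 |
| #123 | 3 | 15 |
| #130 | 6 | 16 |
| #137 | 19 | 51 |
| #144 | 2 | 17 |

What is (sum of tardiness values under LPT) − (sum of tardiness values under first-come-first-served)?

LPT (decreasing processing time): #116 #137 #102 #130 #109 #123 #144.
#116: 0→20, due 21, tardiness 0
#137: 20→39, due 51, tardiness 0
#102: 39→51, due 53, tardiness 0
#130: 51→57, due 16, tardiness 41
#109: 57→62, due 45, tardiness 17
#123: 62→65, due 15, tardiness 50
#144: 65→67, due 17, tardiness 50
Sum = 0+0+0+41+17+50+50 = 158.
FIFO (arrival order): #102 #109 #116 #123 #130 #137 #144.
#102: 0→12, due 53, tardiness 0
#109: 12→17, due 45, tardiness 0
#116: 17→37, due 21, tardiness 16
#123: 37→40, due 15, tardiness 25
#130: 40→46, due 16, tardiness 30
#137: 46→65, due 51, tardiness 14
#144: 65→67, due 17, tardiness 50
Sum = 0+0+16+25+30+14+50 = 135.
Difference = 158 − 135 = 23.

23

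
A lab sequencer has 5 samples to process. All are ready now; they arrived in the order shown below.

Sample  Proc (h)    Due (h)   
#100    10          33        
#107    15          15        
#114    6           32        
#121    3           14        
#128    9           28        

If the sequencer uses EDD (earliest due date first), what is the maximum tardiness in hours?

10

EDD (increasing due date): #121 #107 #128 #114 #100.
#121: 0→3, due 14, tardiness 0
#107: 3→18, due 15, tardiness 3
#128: 18→27, due 28, tardiness 0
#114: 27→33, due 32, tardiness 1
#100: 33→43, due 33, tardiness 10
Maximum = 10.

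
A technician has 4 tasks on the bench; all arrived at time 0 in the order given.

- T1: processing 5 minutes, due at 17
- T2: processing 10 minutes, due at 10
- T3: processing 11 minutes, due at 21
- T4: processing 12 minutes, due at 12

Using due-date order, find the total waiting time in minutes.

EDD (increasing due date): T2 T4 T1 T3.
T2: waits 0, runs 0→10
T4: waits 10, runs 10→22
T1: waits 22, runs 22→27
T3: waits 27, runs 27→38
Sum = 0+10+22+27 = 59.

59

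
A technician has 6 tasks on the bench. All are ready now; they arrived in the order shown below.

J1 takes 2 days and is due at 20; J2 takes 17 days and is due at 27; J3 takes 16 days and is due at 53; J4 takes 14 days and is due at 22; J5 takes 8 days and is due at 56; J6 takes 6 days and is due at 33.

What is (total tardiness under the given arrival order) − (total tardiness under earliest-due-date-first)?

37

FIFO (arrival order): J1 J2 J3 J4 J5 J6.
J1: 0→2, due 20, tardiness 0
J2: 2→19, due 27, tardiness 0
J3: 19→35, due 53, tardiness 0
J4: 35→49, due 22, tardiness 27
J5: 49→57, due 56, tardiness 1
J6: 57→63, due 33, tardiness 30
Sum = 0+0+0+27+1+30 = 58.
EDD (increasing due date): J1 J4 J2 J6 J3 J5.
J1: 0→2, due 20, tardiness 0
J4: 2→16, due 22, tardiness 0
J2: 16→33, due 27, tardiness 6
J6: 33→39, due 33, tardiness 6
J3: 39→55, due 53, tardiness 2
J5: 55→63, due 56, tardiness 7
Sum = 0+0+6+6+2+7 = 21.
Difference = 58 − 21 = 37.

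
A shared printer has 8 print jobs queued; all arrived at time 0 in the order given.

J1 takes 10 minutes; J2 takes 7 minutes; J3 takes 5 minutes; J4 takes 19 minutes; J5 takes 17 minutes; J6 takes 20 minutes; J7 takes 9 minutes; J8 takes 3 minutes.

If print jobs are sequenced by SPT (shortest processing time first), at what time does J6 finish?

90

SPT (increasing processing time): J8 J3 J2 J7 J1 J5 J4 J6.
J8: 0→3
J3: 3→8
J2: 8→15
J7: 15→24
J1: 24→34
J5: 34→51
J4: 51→70
J6: 70→90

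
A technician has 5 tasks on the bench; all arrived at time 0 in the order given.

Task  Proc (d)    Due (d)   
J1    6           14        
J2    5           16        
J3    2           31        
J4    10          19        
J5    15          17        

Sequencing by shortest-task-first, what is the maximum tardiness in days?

21

SPT (increasing processing time): J3 J2 J1 J4 J5.
J3: 0→2, due 31, tardiness 0
J2: 2→7, due 16, tardiness 0
J1: 7→13, due 14, tardiness 0
J4: 13→23, due 19, tardiness 4
J5: 23→38, due 17, tardiness 21
Maximum = 21.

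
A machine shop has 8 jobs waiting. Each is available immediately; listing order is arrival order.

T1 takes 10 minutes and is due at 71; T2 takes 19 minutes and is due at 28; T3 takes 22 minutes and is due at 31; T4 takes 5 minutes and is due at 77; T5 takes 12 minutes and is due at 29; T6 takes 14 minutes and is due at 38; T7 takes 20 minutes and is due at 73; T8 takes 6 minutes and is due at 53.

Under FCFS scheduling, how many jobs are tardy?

6

FIFO (arrival order): T1 T2 T3 T4 T5 T6 T7 T8.
T1: 0→10, due 71, tardiness 0
T2: 10→29, due 28, tardiness 1
T3: 29→51, due 31, tardiness 20
T4: 51→56, due 77, tardiness 0
T5: 56→68, due 29, tardiness 39
T6: 68→82, due 38, tardiness 44
T7: 82→102, due 73, tardiness 29
T8: 102→108, due 53, tardiness 55
Late jobs: 6.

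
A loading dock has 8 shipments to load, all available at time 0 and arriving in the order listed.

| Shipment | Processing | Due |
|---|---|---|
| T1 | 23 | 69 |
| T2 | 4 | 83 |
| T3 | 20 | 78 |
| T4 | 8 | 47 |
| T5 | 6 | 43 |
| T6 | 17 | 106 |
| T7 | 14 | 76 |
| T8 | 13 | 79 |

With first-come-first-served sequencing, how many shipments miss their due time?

4

FIFO (arrival order): T1 T2 T3 T4 T5 T6 T7 T8.
T1: 0→23, due 69, tardiness 0
T2: 23→27, due 83, tardiness 0
T3: 27→47, due 78, tardiness 0
T4: 47→55, due 47, tardiness 8
T5: 55→61, due 43, tardiness 18
T6: 61→78, due 106, tardiness 0
T7: 78→92, due 76, tardiness 16
T8: 92→105, due 79, tardiness 26
Late shipments: 4.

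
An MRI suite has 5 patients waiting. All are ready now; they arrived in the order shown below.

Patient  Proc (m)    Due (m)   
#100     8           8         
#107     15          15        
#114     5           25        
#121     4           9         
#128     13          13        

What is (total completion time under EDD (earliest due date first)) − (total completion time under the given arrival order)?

EDD (increasing due date): #100 #121 #128 #107 #114.
#100: 0→8
#121: 8→12
#128: 12→25
#107: 25→40
#114: 40→45
Sum = 8+12+25+40+45 = 130.
FIFO (arrival order): #100 #107 #114 #121 #128.
#100: 0→8
#107: 8→23
#114: 23→28
#121: 28→32
#128: 32→45
Sum = 8+23+28+32+45 = 136.
Difference = 130 − 136 = -6.

-6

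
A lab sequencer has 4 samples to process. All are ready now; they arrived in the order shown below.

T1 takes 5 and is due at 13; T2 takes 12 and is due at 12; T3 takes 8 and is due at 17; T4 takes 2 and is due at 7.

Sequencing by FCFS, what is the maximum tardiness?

FIFO (arrival order): T1 T2 T3 T4.
T1: 0→5, due 13, tardiness 0
T2: 5→17, due 12, tardiness 5
T3: 17→25, due 17, tardiness 8
T4: 25→27, due 7, tardiness 20
Maximum = 20.

20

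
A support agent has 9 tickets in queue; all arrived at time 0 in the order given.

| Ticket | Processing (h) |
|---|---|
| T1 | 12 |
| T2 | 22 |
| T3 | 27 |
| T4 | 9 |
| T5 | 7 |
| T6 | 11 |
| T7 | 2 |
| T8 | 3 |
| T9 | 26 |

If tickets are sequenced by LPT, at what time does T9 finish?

53

LPT (decreasing processing time): T3 T9 T2 T1 T6 T4 T5 T8 T7.
T3: 0→27
T9: 27→53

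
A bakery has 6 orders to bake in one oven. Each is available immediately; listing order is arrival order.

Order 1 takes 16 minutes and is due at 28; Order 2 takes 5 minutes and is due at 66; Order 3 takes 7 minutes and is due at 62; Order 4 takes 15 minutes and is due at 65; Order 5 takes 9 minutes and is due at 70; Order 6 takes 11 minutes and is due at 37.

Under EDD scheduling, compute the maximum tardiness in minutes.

EDD (increasing due date): Order 1 Order 6 Order 3 Order 4 Order 2 Order 5.
Order 1: 0→16, due 28, tardiness 0
Order 6: 16→27, due 37, tardiness 0
Order 3: 27→34, due 62, tardiness 0
Order 4: 34→49, due 65, tardiness 0
Order 2: 49→54, due 66, tardiness 0
Order 5: 54→63, due 70, tardiness 0
Maximum = 0.

0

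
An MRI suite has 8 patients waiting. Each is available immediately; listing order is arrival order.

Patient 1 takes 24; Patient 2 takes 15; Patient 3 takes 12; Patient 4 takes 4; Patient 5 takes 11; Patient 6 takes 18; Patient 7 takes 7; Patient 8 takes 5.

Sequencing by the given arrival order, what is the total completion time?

506

FIFO (arrival order): Patient 1 Patient 2 Patient 3 Patient 4 Patient 5 Patient 6 Patient 7 Patient 8.
Patient 1: 0→24
Patient 2: 24→39
Patient 3: 39→51
Patient 4: 51→55
Patient 5: 55→66
Patient 6: 66→84
Patient 7: 84→91
Patient 8: 91→96
Sum = 24+39+51+55+66+84+91+96 = 506.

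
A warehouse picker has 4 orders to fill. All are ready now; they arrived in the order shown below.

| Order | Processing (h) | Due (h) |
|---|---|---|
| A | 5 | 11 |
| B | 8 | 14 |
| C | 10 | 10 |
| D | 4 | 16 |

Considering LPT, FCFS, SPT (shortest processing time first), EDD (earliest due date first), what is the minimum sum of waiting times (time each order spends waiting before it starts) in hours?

LPT (decreasing processing time): C B A D.
C: waits 0, runs 0→10
B: waits 10, runs 10→18
A: waits 18, runs 18→23
D: waits 23, runs 23→27
Sum = 0+10+18+23 = 51.
FIFO (arrival order): A B C D.
A: waits 0, runs 0→5
B: waits 5, runs 5→13
C: waits 13, runs 13→23
D: waits 23, runs 23→27
Sum = 0+5+13+23 = 41.
SPT (increasing processing time): D A B C.
D: waits 0, runs 0→4
A: waits 4, runs 4→9
B: waits 9, runs 9→17
C: waits 17, runs 17→27
Sum = 0+4+9+17 = 30.
EDD (increasing due date): C A B D.
C: waits 0, runs 0→10
A: waits 10, runs 10→15
B: waits 15, runs 15→23
D: waits 23, runs 23→27
Sum = 0+10+15+23 = 48.
LPT 51, FIFO 41, SPT 30, EDD 48 → minimum 30.

30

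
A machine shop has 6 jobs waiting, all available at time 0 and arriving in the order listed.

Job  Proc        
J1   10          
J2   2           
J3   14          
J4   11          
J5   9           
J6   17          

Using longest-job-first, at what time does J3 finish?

31

LPT (decreasing processing time): J6 J3 J4 J1 J5 J2.
J6: 0→17
J3: 17→31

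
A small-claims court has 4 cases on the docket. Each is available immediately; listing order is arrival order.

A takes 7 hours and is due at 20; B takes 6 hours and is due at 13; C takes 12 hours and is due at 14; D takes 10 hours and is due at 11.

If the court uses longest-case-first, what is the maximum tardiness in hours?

22

LPT (decreasing processing time): C D A B.
C: 0→12, due 14, tardiness 0
D: 12→22, due 11, tardiness 11
A: 22→29, due 20, tardiness 9
B: 29→35, due 13, tardiness 22
Maximum = 22.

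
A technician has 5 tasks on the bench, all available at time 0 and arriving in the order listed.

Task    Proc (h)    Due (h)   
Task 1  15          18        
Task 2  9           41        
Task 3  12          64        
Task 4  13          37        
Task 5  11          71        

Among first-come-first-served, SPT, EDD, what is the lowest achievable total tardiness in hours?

0

FIFO (arrival order): Task 1 Task 2 Task 3 Task 4 Task 5.
Task 1: 0→15, due 18, tardiness 0
Task 2: 15→24, due 41, tardiness 0
Task 3: 24→36, due 64, tardiness 0
Task 4: 36→49, due 37, tardiness 12
Task 5: 49→60, due 71, tardiness 0
Sum = 0+0+0+12+0 = 12.
SPT (increasing processing time): Task 2 Task 5 Task 3 Task 4 Task 1.
Task 2: 0→9, due 41, tardiness 0
Task 5: 9→20, due 71, tardiness 0
Task 3: 20→32, due 64, tardiness 0
Task 4: 32→45, due 37, tardiness 8
Task 1: 45→60, due 18, tardiness 42
Sum = 0+0+0+8+42 = 50.
EDD (increasing due date): Task 1 Task 4 Task 2 Task 3 Task 5.
Task 1: 0→15, due 18, tardiness 0
Task 4: 15→28, due 37, tardiness 0
Task 2: 28→37, due 41, tardiness 0
Task 3: 37→49, due 64, tardiness 0
Task 5: 49→60, due 71, tardiness 0
Sum = 0+0+0+0+0 = 0.
FIFO 12, SPT 50, EDD 0 → minimum 0.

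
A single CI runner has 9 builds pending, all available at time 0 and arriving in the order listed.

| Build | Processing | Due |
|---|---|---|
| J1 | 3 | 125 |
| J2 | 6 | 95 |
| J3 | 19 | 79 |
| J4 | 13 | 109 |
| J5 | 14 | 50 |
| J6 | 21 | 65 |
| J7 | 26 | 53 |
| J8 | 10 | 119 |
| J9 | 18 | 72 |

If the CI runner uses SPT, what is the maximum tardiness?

SPT (increasing processing time): J1 J2 J8 J4 J5 J9 J3 J6 J7.
J1: 0→3, due 125, tardiness 0
J2: 3→9, due 95, tardiness 0
J8: 9→19, due 119, tardiness 0
J4: 19→32, due 109, tardiness 0
J5: 32→46, due 50, tardiness 0
J9: 46→64, due 72, tardiness 0
J3: 64→83, due 79, tardiness 4
J6: 83→104, due 65, tardiness 39
J7: 104→130, due 53, tardiness 77
Maximum = 77.

77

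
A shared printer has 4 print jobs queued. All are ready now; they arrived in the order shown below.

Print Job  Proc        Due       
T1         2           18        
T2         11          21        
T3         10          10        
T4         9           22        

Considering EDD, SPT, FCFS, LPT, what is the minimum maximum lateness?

EDD (increasing due date): T3 T1 T2 T4.
T3: 0→10, due 10, lateness 0
T1: 10→12, due 18, lateness -6
T2: 12→23, due 21, lateness 2
T4: 23→32, due 22, lateness 10
Maximum = 10.
SPT (increasing processing time): T1 T4 T3 T2.
T1: 0→2, due 18, lateness -16
T4: 2→11, due 22, lateness -11
T3: 11→21, due 10, lateness 11
T2: 21→32, due 21, lateness 11
Maximum = 11.
FIFO (arrival order): T1 T2 T3 T4.
T1: 0→2, due 18, lateness -16
T2: 2→13, due 21, lateness -8
T3: 13→23, due 10, lateness 13
T4: 23→32, due 22, lateness 10
Maximum = 13.
LPT (decreasing processing time): T2 T3 T4 T1.
T2: 0→11, due 21, lateness -10
T3: 11→21, due 10, lateness 11
T4: 21→30, due 22, lateness 8
T1: 30→32, due 18, lateness 14
Maximum = 14.
EDD 10, SPT 11, FIFO 13, LPT 14 → minimum 10.

10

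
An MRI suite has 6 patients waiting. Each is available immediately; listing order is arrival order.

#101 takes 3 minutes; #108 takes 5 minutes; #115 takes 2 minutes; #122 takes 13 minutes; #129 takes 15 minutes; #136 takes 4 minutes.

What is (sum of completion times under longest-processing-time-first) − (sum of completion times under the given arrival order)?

LPT (decreasing processing time): #129 #122 #108 #136 #101 #115.
#129: 0→15
#122: 15→28
#108: 28→33
#136: 33→37
#101: 37→40
#115: 40→42
Sum = 15+28+33+37+40+42 = 195.
FIFO (arrival order): #101 #108 #115 #122 #129 #136.
#101: 0→3
#108: 3→8
#115: 8→10
#122: 10→23
#129: 23→38
#136: 38→42
Sum = 3+8+10+23+38+42 = 124.
Difference = 195 − 124 = 71.

71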